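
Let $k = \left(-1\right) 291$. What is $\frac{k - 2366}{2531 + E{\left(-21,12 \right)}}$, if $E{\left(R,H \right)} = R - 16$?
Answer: $- \frac{2657}{2494} \approx -1.0654$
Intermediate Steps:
$E{\left(R,H \right)} = -16 + R$
$k = -291$
$\frac{k - 2366}{2531 + E{\left(-21,12 \right)}} = \frac{-291 - 2366}{2531 - 37} = - \frac{2657}{2531 - 37} = - \frac{2657}{2494}$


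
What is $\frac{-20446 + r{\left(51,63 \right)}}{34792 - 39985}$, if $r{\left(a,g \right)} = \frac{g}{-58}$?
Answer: $\frac{1185931}{301194} \approx 3.9374$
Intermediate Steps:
$r{\left(a,g \right)} = - \frac{g}{58}$ ($r{\left(a,g \right)} = g \left(- \frac{1}{58}\right) = - \frac{g}{58}$)
$\frac{-20446 + r{\left(51,63 \right)}}{34792 - 39985} = \frac{-20446 - \frac{63}{58}}{34792 - 39985} = \frac{-20446 - \frac{63}{58}}{-5193} = \left(- \frac{1185931}{58}\right) \left(- \frac{1}{5193}\right) = \frac{1185931}{301194}$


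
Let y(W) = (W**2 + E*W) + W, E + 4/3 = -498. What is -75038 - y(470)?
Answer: -185164/3 ≈ -61721.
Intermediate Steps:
E = -1498/3 (E = -4/3 - 498 = -1498/3 ≈ -499.33)
y(W) = W**2 - 1495*W/3 (y(W) = (W**2 - 1498*W/3) + W = W**2 - 1495*W/3)
-75038 - y(470) = -75038 - 470*(-1495 + 3*470)/3 = -75038 - 470*(-1495 + 1410)/3 = -75038 - 470*(-85)/3 = -75038 - 1*(-39950/3) = -75038 + 39950/3 = -185164/3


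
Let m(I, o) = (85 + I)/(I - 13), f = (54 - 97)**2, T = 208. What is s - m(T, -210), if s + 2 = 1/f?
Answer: -1262672/360555 ≈ -3.5020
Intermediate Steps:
f = 1849 (f = (-43)**2 = 1849)
s = -3697/1849 (s = -2 + 1/1849 = -3697/1849 ≈ -1.9995)
m(I, o) = (85 + I)/(-13 + I)
s - m(T, -210) = -3697/1849 - (85 + 208)/(-13 + 208) = -3697/1849 - 293/195 = -1262672/360555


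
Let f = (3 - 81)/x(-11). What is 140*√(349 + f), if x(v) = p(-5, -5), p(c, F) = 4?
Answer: 70*√1318 ≈ 2541.3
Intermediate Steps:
x(v) = 4
f = -39/2 (f = (3 - 81)/4 = -78*¼ = -39/2 ≈ -19.500)
140*√(349 + f) = 140*√(349 - 39/2) = 140*√(659/2) = 140*(√1318/2) = 70*√1318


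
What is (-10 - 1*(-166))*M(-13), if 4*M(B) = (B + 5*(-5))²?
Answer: 56316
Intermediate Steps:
M(B) = (-25 + B)²/4 (M(B) = (B + 5*(-5))²/4 = (B - 25)²/4 = (-25 + B)²/4)
(-10 - 1*(-166))*M(-13) = (-10 - 1*(-166))*((-25 - 13)²/4) = (-10 + 166)*((¼)*(-38)²) = 156*((¼)*1444) = 156*361 = 56316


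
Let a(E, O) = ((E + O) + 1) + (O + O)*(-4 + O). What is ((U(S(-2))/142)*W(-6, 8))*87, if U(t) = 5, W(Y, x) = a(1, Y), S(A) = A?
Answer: 25230/71 ≈ 355.35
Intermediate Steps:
a(E, O) = 1 + E + O + 2*O*(-4 + O) (a(E, O) = (1 + E + O) + (2*O)*(-4 + O) = (1 + E + O) + 2*O*(-4 + O) = 1 + E + O + 2*O*(-4 + O))
W(Y, x) = 2 - 7*Y + 2*Y² (W(Y, x) = 1 + 1 - 7*Y + 2*Y² = 2 - 7*Y + 2*Y²)
((U(S(-2))/142)*W(-6, 8))*87 = ((5/142)*(2 - 7*(-6) + 2*(-6)²))*87 = ((5*(1/142))*(2 + 42 + 2*36))*87 = (5*(2 + 42 + 72)/142)*87 = ((5/142)*116)*87 = (290/71)*87 = 25230/71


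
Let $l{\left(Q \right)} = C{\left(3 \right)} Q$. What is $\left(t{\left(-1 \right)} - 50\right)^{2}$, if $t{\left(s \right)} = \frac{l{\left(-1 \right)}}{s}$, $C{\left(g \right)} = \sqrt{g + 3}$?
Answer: $\left(50 - \sqrt{6}\right)^{2} \approx 2261.1$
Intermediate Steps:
$C{\left(g \right)} = \sqrt{3 + g}$
$l{\left(Q \right)} = Q \sqrt{6}$ ($l{\left(Q \right)} = \sqrt{3 + 3} Q = \sqrt{6} Q = Q \sqrt{6}$)
$t{\left(s \right)} = - \frac{\sqrt{6}}{s}$ ($t{\left(s \right)} = \frac{\left(-1\right) \sqrt{6}}{s} = - \frac{\sqrt{6}}{s}$)
$\left(t{\left(-1 \right)} - 50\right)^{2} = \left(- \frac{\sqrt{6}}{-1} - 50\right)^{2} = \left(\left(-1\right) \sqrt{6} \left(-1\right) - 50\right)^{2} = \left(\sqrt{6} - 50\right)^{2} = \left(-50 + \sqrt{6}\right)^{2}$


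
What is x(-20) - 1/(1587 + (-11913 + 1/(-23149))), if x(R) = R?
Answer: -4780708351/239036575 ≈ -20.000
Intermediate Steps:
x(-20) - 1/(1587 + (-11913 + 1/(-23149))) = -20 - 1/(1587 + (-11913 + 1/(-23149))) = -20 - 1/(1587 + (-11913 - 1/23149)) = -20 - 1/(1587 - 275774038/23149) = -20 - 1/(-239036575/23149) = -20 - 1*(-23149/239036575) = -20 + 23149/239036575 = -4780708351/239036575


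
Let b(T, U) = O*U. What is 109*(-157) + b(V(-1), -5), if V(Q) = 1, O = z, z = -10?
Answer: -17063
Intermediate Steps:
O = -10
b(T, U) = -10*U
109*(-157) + b(V(-1), -5) = 109*(-157) - 10*(-5) = -17113 + 50 = -17063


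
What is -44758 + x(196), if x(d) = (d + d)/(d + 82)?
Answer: -6221166/139 ≈ -44757.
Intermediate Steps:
x(d) = 2*d/(82 + d) (x(d) = (2*d)/(82 + d) = 2*d/(82 + d))
-44758 + x(196) = -44758 + 2*196/(82 + 196) = -44758 + 2*196/278 = -44758 + 2*196*(1/278) = -44758 + 196/139 = -6221166/139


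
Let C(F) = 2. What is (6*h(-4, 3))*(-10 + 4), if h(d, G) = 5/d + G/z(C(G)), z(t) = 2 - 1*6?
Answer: 72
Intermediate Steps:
z(t) = -4 (z(t) = 2 - 6 = -4)
h(d, G) = 5/d - G/4 (h(d, G) = 5/d + G/(-4) = 5/d + G*(-¼) = 5/d - G/4)
(6*h(-4, 3))*(-10 + 4) = (6*(5/(-4) - ¼*3))*(-10 + 4) = (6*(5*(-¼) - ¾))*(-6) = (6*(-5/4 - ¾))*(-6) = (6*(-2))*(-6) = -12*(-6) = 72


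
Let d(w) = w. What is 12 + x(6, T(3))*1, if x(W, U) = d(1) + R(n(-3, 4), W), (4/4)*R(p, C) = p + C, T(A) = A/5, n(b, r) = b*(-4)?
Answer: 31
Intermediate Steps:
n(b, r) = -4*b
T(A) = A/5 (T(A) = A*(1/5) = A/5)
R(p, C) = C + p (R(p, C) = p + C = C + p)
x(W, U) = 13 + W (x(W, U) = 1 + (W - 4*(-3)) = 1 + (W + 12) = 1 + (12 + W) = 13 + W)
12 + x(6, T(3))*1 = 12 + (13 + 6)*1 = 12 + 19*1 = 12 + 19 = 31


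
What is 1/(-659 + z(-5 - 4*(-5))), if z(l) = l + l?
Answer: -1/629 ≈ -0.0015898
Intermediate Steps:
z(l) = 2*l
1/(-659 + z(-5 - 4*(-5))) = 1/(-659 + 2*(-5 - 4*(-5))) = 1/(-659 + 2*(-5 + 20)) = 1/(-659 + 2*15) = 1/(-659 + 30) = 1/(-629) = -1/629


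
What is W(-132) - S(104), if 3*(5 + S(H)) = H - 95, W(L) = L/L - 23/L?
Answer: 419/132 ≈ 3.1742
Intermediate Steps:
W(L) = 1 - 23/L
S(H) = -110/3 + H/3 (S(H) = -5 + (H - 95)/3 = -5 + (-95 + H)/3 = -5 + (-95/3 + H/3) = -110/3 + H/3)
W(-132) - S(104) = (-23 - 132)/(-132) - (-110/3 + (⅓)*104) = -1/132*(-155) - (-110/3 + 104/3) = 155/132 - 1*(-2) = 155/132 + 2 = 419/132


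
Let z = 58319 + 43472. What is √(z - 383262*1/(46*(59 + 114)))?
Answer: √1610837502082/3979 ≈ 318.97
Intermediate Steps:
z = 101791
√(z - 383262*1/(46*(59 + 114))) = √(101791 - 383262*1/(46*(59 + 114))) = √(101791 - 383262/(173*46)) = √(101791 - 383262/7958) = √(101791 - 383262*1/7958) = √(101791 - 191631/3979) = √(404834758/3979) = √1610837502082/3979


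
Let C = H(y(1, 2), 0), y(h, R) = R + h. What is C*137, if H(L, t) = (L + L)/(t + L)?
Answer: 274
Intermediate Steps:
H(L, t) = 2*L/(L + t) (H(L, t) = (2*L)/(L + t) = 2*L/(L + t))
C = 2 (C = 2*(2 + 1)/((2 + 1) + 0) = 2*3/(3 + 0) = 2*3/3 = 2*3*(1/3) = 2)
C*137 = 2*137 = 274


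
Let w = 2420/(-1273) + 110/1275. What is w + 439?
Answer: 141916891/324615 ≈ 437.19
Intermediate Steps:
w = -589094/324615 (w = 2420*(-1/1273) + 110*(1/1275) = -2420/1273 + 22/255 = -589094/324615 ≈ -1.8147)
w + 439 = -589094/324615 + 439 = 141916891/324615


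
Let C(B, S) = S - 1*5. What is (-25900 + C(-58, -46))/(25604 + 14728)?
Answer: -25951/40332 ≈ -0.64343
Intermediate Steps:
C(B, S) = -5 + S (C(B, S) = S - 5 = -5 + S)
(-25900 + C(-58, -46))/(25604 + 14728) = (-25900 + (-5 - 46))/(25604 + 14728) = (-25900 - 51)/40332 = -25951*1/40332 = -25951/40332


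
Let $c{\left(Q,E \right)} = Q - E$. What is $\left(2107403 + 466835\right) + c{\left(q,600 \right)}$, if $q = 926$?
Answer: $2574564$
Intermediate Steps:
$\left(2107403 + 466835\right) + c{\left(q,600 \right)} = \left(2107403 + 466835\right) + \left(926 - 600\right) = 2574238 + \left(926 - 600\right) = 2574238 + 326 = 2574564$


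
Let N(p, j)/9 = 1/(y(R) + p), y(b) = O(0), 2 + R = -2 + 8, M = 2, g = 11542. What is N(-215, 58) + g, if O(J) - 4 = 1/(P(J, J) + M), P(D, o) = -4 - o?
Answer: 542472/47 ≈ 11542.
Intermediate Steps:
O(J) = 4 + 1/(-2 - J) (O(J) = 4 + 1/((-4 - J) + 2) = 4 + 1/(-2 - J))
R = 4 (R = -2 + (-2 + 8) = -2 + 6 = 4)
y(b) = 7/2 (y(b) = (7 + 4*0)/(2 + 0) = (7 + 0)/2 = (1/2)*7 = 7/2)
N(p, j) = 9/(7/2 + p)
N(-215, 58) + g = 18/(7 + 2*(-215)) + 11542 = 18/(7 - 430) + 11542 = 18/(-423) + 11542 = 18*(-1/423) + 11542 = -2/47 + 11542 = 542472/47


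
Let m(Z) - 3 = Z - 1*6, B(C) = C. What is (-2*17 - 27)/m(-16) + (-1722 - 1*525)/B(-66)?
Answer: 15573/418 ≈ 37.256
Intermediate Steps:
m(Z) = -3 + Z (m(Z) = 3 + (Z - 1*6) = 3 + (Z - 6) = 3 + (-6 + Z) = -3 + Z)
(-2*17 - 27)/m(-16) + (-1722 - 1*525)/B(-66) = (-2*17 - 27)/(-3 - 16) + (-1722 - 1*525)/(-66) = (-34 - 27)/(-19) + (-1722 - 525)*(-1/66) = -61*(-1/19) - 2247*(-1/66) = 61/19 + 749/22 = 15573/418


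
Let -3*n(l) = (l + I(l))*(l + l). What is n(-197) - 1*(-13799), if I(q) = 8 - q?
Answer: 44549/3 ≈ 14850.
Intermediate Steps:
n(l) = -16*l/3 (n(l) = -(l + (8 - l))*(l + l)/3 = -8*2*l/3 = -16*l/3)
n(-197) - 1*(-13799) = -16/3*(-197) - 1*(-13799) = 3152/3 + 13799 = 44549/3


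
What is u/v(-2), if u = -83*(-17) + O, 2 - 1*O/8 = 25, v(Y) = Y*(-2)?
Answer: 1227/4 ≈ 306.75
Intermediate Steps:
v(Y) = -2*Y
O = -184 (O = 16 - 8*25 = 16 - 200 = -184)
u = 1227 (u = -83*(-17) - 184 = 1411 - 184 = 1227)
u/v(-2) = 1227/(-2*(-2)) = 1227/4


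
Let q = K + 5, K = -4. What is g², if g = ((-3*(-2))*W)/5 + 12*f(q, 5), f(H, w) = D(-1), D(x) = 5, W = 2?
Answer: 97344/25 ≈ 3893.8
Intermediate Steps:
q = 1 (q = -4 + 5 = 1)
f(H, w) = 5
g = 312/5 (g = (-3*(-2)*2)/5 + 12*5 = (6*2)*(⅕) + 60 = 12*(⅕) + 60 = 12/5 + 60 = 312/5 ≈ 62.400)
g² = (312/5)² = 97344/25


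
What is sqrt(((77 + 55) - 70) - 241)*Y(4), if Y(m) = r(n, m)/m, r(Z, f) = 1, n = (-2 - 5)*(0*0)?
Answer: I*sqrt(179)/4 ≈ 3.3448*I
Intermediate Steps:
n = 0 (n = -7*0 = 0)
Y(m) = 1/m
sqrt(((77 + 55) - 70) - 241)*Y(4) = sqrt(((77 + 55) - 70) - 241)/4 = sqrt((132 - 70) - 241)*(1/4) = sqrt(62 - 241)*(1/4) = sqrt(-179)*(1/4) = (I*sqrt(179))*(1/4) = I*sqrt(179)/4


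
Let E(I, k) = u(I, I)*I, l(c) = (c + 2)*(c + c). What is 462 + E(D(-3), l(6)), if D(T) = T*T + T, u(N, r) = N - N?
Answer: 462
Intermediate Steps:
u(N, r) = 0
l(c) = 2*c*(2 + c) (l(c) = (2 + c)*(2*c) = 2*c*(2 + c))
D(T) = T + T² (D(T) = T² + T = T + T²)
E(I, k) = 0 (E(I, k) = 0*I = 0)
462 + E(D(-3), l(6)) = 462 + 0 = 462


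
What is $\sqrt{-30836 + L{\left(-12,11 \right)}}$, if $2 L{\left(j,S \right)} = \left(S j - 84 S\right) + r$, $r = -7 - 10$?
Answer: $\frac{i \sqrt{125490}}{2} \approx 177.12 i$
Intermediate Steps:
$r = -17$
$L{\left(j,S \right)} = - \frac{17}{2} - 42 S + \frac{S j}{2}$ ($L{\left(j,S \right)} = \frac{\left(S j - 84 S\right) - 17}{2} = \frac{\left(- 84 S + S j\right) - 17}{2} = \frac{-17 - 84 S + S j}{2} = - \frac{17}{2} - 42 S + \frac{S j}{2}$)
$\sqrt{-30836 + L{\left(-12,11 \right)}} = \sqrt{-30836 - \left(\frac{941}{2} + 66\right)} = \sqrt{-30836 - \frac{1073}{2}} = \sqrt{- \frac{62745}{2}} = \frac{i \sqrt{125490}}{2}$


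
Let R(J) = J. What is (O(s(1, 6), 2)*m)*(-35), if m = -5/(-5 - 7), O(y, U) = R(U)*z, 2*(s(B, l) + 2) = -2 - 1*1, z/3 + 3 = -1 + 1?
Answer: 525/2 ≈ 262.50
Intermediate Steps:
z = -9 (z = -9 + 3*(-1 + 1) = -9 + 3*0 = -9 + 0 = -9)
s(B, l) = -7/2 (s(B, l) = -2 + (-2 - 1*1)/2 = -2 + (-2 - 1)/2 = -2 + (½)*(-3) = -2 - 3/2 = -7/2)
O(y, U) = -9*U (O(y, U) = U*(-9) = -9*U)
m = 5/12 (m = -5/(-12) = -5*(-1/12) = 5/12 ≈ 0.41667)
(O(s(1, 6), 2)*m)*(-35) = (-9*2*(5/12))*(-35) = -18*5/12*(-35) = -15/2*(-35) = 525/2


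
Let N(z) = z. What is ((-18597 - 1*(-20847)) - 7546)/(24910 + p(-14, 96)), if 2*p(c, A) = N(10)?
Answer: -5296/24915 ≈ -0.21256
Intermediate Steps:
p(c, A) = 5 (p(c, A) = (½)*10 = 5)
((-18597 - 1*(-20847)) - 7546)/(24910 + p(-14, 96)) = ((-18597 - 1*(-20847)) - 7546)/(24910 + 5) = ((-18597 + 20847) - 7546)/24915 = (2250 - 7546)*(1/24915) = -5296*1/24915 = -5296/24915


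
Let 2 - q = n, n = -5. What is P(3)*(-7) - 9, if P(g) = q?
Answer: -58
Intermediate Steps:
q = 7 (q = 2 - 1*(-5) = 2 + 5 = 7)
P(g) = 7
P(3)*(-7) - 9 = 7*(-7) - 9 = -49 - 9 = -58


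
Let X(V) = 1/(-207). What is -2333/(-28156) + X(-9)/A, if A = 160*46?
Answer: 888586001/10724057280 ≈ 0.082859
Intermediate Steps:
X(V) = -1/207
A = 7360
-2333/(-28156) + X(-9)/A = -2333/(-28156) - 1/207/7360 = -2333*(-1/28156) - 1/207*1/7360 = 2333/28156 - 1/1523520 = 888586001/10724057280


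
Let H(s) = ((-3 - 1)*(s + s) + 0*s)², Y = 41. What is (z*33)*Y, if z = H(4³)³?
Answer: 24373481183329124352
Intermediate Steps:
H(s) = 64*s² (H(s) = (-8*s + 0)² = (-8*s)² = 64*s²)
z = 18014398509481984 (z = (64*(4³)²)³ = (64*64²)³ = (64*4096)³ = 262144³ = 18014398509481984)
(z*33)*Y = (18014398509481984*33)*41 = 594475150812905472*41 = 24373481183329124352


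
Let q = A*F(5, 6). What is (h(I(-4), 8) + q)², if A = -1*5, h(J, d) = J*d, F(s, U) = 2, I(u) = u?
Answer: 1764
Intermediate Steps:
A = -5
q = -10 (q = -5*2 = -10)
(h(I(-4), 8) + q)² = (-4*8 - 10)² = (-32 - 10)² = (-42)² = 1764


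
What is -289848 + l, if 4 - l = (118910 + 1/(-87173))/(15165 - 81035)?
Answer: -1664298666819011/5742085510 ≈ -2.8984e+5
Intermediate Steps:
l = 33334083469/5742085510 (l = 4 - (118910 + 1/(-87173))/(15165 - 81035) = 4 - (118910 - 1/87173)/(-65870) = 4 - 10365741429*(-1)/(87173*65870) = 4 - 1*(-10365741429/5742085510) = 4 + 10365741429/5742085510 = 33334083469/5742085510 ≈ 5.8052)
-289848 + l = -289848 + 33334083469/5742085510 = -1664298666819011/5742085510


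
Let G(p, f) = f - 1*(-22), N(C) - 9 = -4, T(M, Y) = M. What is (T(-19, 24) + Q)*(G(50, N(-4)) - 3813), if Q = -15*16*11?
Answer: 10066974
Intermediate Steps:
N(C) = 5 (N(C) = 9 - 4 = 5)
Q = -2640 (Q = -240*11 = -2640)
G(p, f) = 22 + f (G(p, f) = f + 22 = 22 + f)
(T(-19, 24) + Q)*(G(50, N(-4)) - 3813) = (-19 - 2640)*((22 + 5) - 3813) = -2659*(27 - 3813) = -2659*(-3786) = 10066974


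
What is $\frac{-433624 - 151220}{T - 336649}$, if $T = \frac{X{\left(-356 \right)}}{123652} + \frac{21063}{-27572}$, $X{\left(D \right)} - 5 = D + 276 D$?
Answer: $\frac{249240989537592}{143469231192367} \approx 1.7372$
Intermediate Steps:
$X{\left(D \right)} = 5 + 277 D$ ($X{\left(D \right)} = 5 + \left(D + 276 D\right) = 5 + 277 D$)
$T = - \frac{665409285}{426166618}$ ($T = \frac{5 + 277 \left(-356\right)}{123652} + \frac{21063}{-27572} = \left(5 - 98612\right) \frac{1}{123652} + 21063 \left(- \frac{1}{27572}\right) = \left(-98607\right) \frac{1}{123652} - \frac{21063}{27572} = - \frac{98607}{123652} - \frac{21063}{27572} = - \frac{665409285}{426166618} \approx -1.5614$)
$\frac{-433624 - 151220}{T - 336649} = \frac{-433624 - 151220}{- \frac{665409285}{426166618} - 336649} = - \frac{584844}{- \frac{143469231192367}{426166618}} = \left(-584844\right) \left(- \frac{426166618}{143469231192367}\right) = \frac{249240989537592}{143469231192367}$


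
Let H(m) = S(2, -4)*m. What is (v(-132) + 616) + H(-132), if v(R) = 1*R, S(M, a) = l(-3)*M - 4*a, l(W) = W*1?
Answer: -836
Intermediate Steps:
l(W) = W
S(M, a) = -4*a - 3*M (S(M, a) = -3*M - 4*a = -4*a - 3*M)
H(m) = 10*m (H(m) = (-4*(-4) - 3*2)*m = (16 - 6)*m = 10*m)
v(R) = R
(v(-132) + 616) + H(-132) = (-132 + 616) + 10*(-132) = 484 - 1320 = -836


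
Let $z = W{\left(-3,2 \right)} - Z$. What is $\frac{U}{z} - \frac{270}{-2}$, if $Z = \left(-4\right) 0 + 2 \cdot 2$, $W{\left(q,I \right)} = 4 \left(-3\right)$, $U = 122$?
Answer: $\frac{1019}{8} \approx 127.38$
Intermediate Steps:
$W{\left(q,I \right)} = -12$
$Z = 4$ ($Z = 0 + 4 = 4$)
$z = -16$ ($z = -12 - 4 = -16$)
$\frac{U}{z} - \frac{270}{-2} = \frac{122}{-16} - \frac{270}{-2} = 122 \left(- \frac{1}{16}\right) - -135 = - \frac{61}{8} + 135 = \frac{1019}{8}$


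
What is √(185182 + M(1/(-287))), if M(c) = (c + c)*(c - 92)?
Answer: 2*√3813327242/287 ≈ 430.33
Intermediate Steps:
M(c) = 2*c*(-92 + c) (M(c) = (2*c)*(-92 + c) = 2*c*(-92 + c))
√(185182 + M(1/(-287))) = √(185182 + 2*(-92 + 1/(-287))/(-287)) = √(185182 + 2*(-1/287)*(-92 - 1/287)) = √(185182 + 2*(-1/287)*(-26405/287)) = √(185182 + 52810/82369) = √(15253308968/82369) = 2*√3813327242/287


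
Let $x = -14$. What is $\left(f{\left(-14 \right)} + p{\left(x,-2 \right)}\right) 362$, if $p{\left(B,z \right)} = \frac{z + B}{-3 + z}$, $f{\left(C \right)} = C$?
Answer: $- \frac{19548}{5} \approx -3909.6$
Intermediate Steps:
$p{\left(B,z \right)} = \frac{B + z}{-3 + z}$
$\left(f{\left(-14 \right)} + p{\left(x,-2 \right)}\right) 362 = \left(-14 + \frac{-14 - 2}{-3 - 2}\right) 362 = \left(-14 + \frac{1}{-5} \left(-16\right)\right) 362 = \left(-14 - - \frac{16}{5}\right) 362 = \left(-14 + \frac{16}{5}\right) 362 = \left(- \frac{54}{5}\right) 362 = - \frac{19548}{5}$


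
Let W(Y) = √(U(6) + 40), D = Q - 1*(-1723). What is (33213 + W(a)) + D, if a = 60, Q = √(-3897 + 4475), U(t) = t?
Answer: 34936 + √46 + 17*√2 ≈ 34967.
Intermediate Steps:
Q = 17*√2 (Q = √578 = 17*√2 ≈ 24.042)
D = 1723 + 17*√2 (D = 17*√2 - 1*(-1723) = 17*√2 + 1723 = 1723 + 17*√2 ≈ 1747.0)
W(Y) = √46 (W(Y) = √(6 + 40) = √46)
(33213 + W(a)) + D = (33213 + √46) + (1723 + 17*√2) = 34936 + √46 + 17*√2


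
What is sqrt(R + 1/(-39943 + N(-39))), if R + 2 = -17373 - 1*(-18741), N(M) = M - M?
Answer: 7*sqrt(44477049759)/39943 ≈ 36.959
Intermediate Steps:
N(M) = 0
R = 1366 (R = -2 + (-17373 - 1*(-18741)) = -2 + (-17373 + 18741) = -2 + 1368 = 1366)
sqrt(R + 1/(-39943 + N(-39))) = sqrt(1366 + 1/(-39943 + 0)) = sqrt(1366 + 1/(-39943)) = sqrt(1366 - 1/39943) = sqrt(54562137/39943) = 7*sqrt(44477049759)/39943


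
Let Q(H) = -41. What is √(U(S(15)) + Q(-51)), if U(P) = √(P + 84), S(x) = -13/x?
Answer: √(-9225 + 15*√18705)/15 ≈ 5.6464*I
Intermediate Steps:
U(P) = √(84 + P)
√(U(S(15)) + Q(-51)) = √(√(84 - 13/15) - 41) = √(√(1247/15) - 41) = √(√18705/15 - 41) = √(-41 + √18705/15)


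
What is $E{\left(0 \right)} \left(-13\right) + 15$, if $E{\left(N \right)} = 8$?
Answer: $-89$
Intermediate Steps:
$E{\left(0 \right)} \left(-13\right) + 15 = 8 \left(-13\right) + 15 = -104 + 15 = -89$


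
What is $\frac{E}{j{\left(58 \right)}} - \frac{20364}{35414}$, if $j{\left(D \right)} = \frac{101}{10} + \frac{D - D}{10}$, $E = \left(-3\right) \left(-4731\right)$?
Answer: $\frac{2512126128}{1788407} \approx 1404.7$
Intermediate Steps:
$E = 14193$
$j{\left(D \right)} = \frac{101}{10}$ ($j{\left(D \right)} = 101 \cdot \frac{1}{10} + 0 \cdot \frac{1}{10} = \frac{101}{10} + 0 = \frac{101}{10}$)
$\frac{E}{j{\left(58 \right)}} - \frac{20364}{35414} = \frac{14193}{\frac{101}{10}} - \frac{20364}{35414} = 14193 \cdot \frac{10}{101} - \frac{10182}{17707} = \frac{141930}{101} - \frac{10182}{17707} = \frac{2512126128}{1788407}$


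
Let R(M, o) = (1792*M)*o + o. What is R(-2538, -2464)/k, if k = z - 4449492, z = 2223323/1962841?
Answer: -1999689963688480/793967554859 ≈ -2518.6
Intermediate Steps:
z = 2223323/1962841 (z = 2223323*(1/1962841) = 2223323/1962841 ≈ 1.1327)
R(M, o) = o + 1792*M*o (R(M, o) = 1792*M*o + o = o + 1792*M*o)
k = -8733643103449/1962841 (k = 2223323/1962841 - 4449492 = -8733643103449/1962841 ≈ -4.4495e+6)
R(-2538, -2464)/k = (-2464*(1 + 1792*(-2538)))/(-8733643103449/1962841) = -2464*(1 - 4548096)*(-1962841/8733643103449) = -2464*(-4548095)*(-1962841/8733643103449) = 11206506080*(-1962841/8733643103449) = -1999689963688480/793967554859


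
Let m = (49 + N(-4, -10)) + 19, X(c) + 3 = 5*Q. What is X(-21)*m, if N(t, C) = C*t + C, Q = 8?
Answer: 3626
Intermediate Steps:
N(t, C) = C + C*t
X(c) = 37 (X(c) = -3 + 5*8 = -3 + 40 = 37)
m = 98 (m = (49 - 10*(1 - 4)) + 19 = (49 - 10*(-3)) + 19 = (49 + 30) + 19 = 79 + 19 = 98)
X(-21)*m = 37*98 = 3626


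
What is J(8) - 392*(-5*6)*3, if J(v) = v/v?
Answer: 35281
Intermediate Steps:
J(v) = 1
J(8) - 392*(-5*6)*3 = 1 - 392*(-5*6)*3 = 1 - (-11760)*3 = 1 - 392*(-90) = 1 + 35280 = 35281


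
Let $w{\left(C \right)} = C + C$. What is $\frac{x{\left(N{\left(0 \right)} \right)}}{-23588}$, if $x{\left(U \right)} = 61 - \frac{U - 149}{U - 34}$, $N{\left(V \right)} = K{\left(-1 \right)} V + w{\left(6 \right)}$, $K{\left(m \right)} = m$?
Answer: $- \frac{1205}{518936} \approx -0.0023221$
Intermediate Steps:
$w{\left(C \right)} = 2 C$
$N{\left(V \right)} = 12 - V$ ($N{\left(V \right)} = - V + 2 \cdot 6 = - V + 12 = 12 - V$)
$x{\left(U \right)} = 61 - \frac{-149 + U}{-34 + U}$
$\frac{x{\left(N{\left(0 \right)} \right)}}{-23588} = \frac{5 \frac{1}{-34 + \left(12 - 0\right)} \left(-385 + 12 \left(12 - 0\right)\right)}{-23588} = \frac{5 \left(-385 + 12 \left(12 + 0\right)\right)}{-34 + \left(12 + 0\right)} \left(- \frac{1}{23588}\right) = \frac{5 \left(-385 + 12 \cdot 12\right)}{-34 + 12} \left(- \frac{1}{23588}\right) = \frac{5 \left(-385 + 144\right)}{-22} \left(- \frac{1}{23588}\right) = 5 \left(- \frac{1}{22}\right) \left(-241\right) \left(- \frac{1}{23588}\right) = \frac{1205}{22} \left(- \frac{1}{23588}\right) = - \frac{1205}{518936}$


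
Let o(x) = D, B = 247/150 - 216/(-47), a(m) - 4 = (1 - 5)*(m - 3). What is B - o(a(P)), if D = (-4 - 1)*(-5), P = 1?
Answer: -132241/7050 ≈ -18.758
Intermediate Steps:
a(m) = 16 - 4*m (a(m) = 4 + (1 - 5)*(m - 3) = 4 - 4*(-3 + m) = 4 + (12 - 4*m) = 16 - 4*m)
D = 25 (D = -5*(-5) = 25)
B = 44009/7050 (B = 247*(1/150) - 216*(-1/47) = 247/150 + 216/47 = 44009/7050 ≈ 6.2424)
o(x) = 25
B - o(a(P)) = 44009/7050 - 1*25 = 44009/7050 - 25 = -132241/7050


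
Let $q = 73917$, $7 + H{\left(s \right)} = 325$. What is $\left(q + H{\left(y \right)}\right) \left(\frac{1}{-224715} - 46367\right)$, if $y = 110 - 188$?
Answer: $- \frac{51565414649294}{14981} \approx -3.4421 \cdot 10^{9}$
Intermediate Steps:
$y = -78$
$H{\left(s \right)} = 318$ ($H{\left(s \right)} = -7 + 325 = 318$)
$\left(q + H{\left(y \right)}\right) \left(\frac{1}{-224715} - 46367\right) = \left(73917 + 318\right) \left(\frac{1}{-224715} - 46367\right) = 74235 \left(- \frac{1}{224715} - 46367\right) = 74235 \left(- \frac{10419360406}{224715}\right) = - \frac{51565414649294}{14981}$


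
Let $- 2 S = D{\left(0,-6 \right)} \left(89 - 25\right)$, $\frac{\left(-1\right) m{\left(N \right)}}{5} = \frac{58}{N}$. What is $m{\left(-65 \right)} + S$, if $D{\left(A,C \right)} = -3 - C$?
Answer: $- \frac{1190}{13} \approx -91.538$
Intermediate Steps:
$m{\left(N \right)} = - \frac{290}{N}$ ($m{\left(N \right)} = - 5 \frac{58}{N} = - \frac{290}{N}$)
$S = -96$ ($S = - \frac{\left(-3 - -6\right) \left(89 - 25\right)}{2} = - \frac{\left(-3 + 6\right) 64}{2} = - \frac{3 \cdot 64}{2} = \left(- \frac{1}{2}\right) 192 = -96$)
$m{\left(-65 \right)} + S = - \frac{290}{-65} - 96 = \left(-290\right) \left(- \frac{1}{65}\right) - 96 = \frac{58}{13} - 96 = - \frac{1190}{13}$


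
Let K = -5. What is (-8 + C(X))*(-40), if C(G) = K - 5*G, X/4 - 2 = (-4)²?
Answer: 14920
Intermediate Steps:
X = 72 (X = 8 + 4*(-4)² = 8 + 4*16 = 8 + 64 = 72)
C(G) = -5 - 5*G
(-8 + C(X))*(-40) = (-8 + (-5 - 5*72))*(-40) = (-8 + (-5 - 360))*(-40) = (-8 - 365)*(-40) = -373*(-40) = 14920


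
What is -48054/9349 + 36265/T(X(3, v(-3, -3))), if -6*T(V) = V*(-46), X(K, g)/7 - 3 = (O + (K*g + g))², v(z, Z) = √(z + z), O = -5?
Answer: 3*(-103155920*√6 + 514406549*I)/(6020756*(-17*I + 10*√6)) ≈ -8.3705 + 4.6548*I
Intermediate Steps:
v(z, Z) = √2*√z (v(z, Z) = √(2*z) = √2*√z)
X(K, g) = 21 + 7*(-5 + g + K*g)² (X(K, g) = 21 + 7*(-5 + (K*g + g))² = 21 + 7*(-5 + (g + K*g))² = 21 + 7*(-5 + g + K*g)²)
T(V) = 23*V/3 (T(V) = -V*(-46)/6 = -(-23)*V/3 = 23*V/3)
-48054/9349 + 36265/T(X(3, v(-3, -3))) = -48054/9349 + 36265/((23*(21 + 7*(-5 + √2*√(-3) + 3*(√2*√(-3)))²)/3)) = -48054*1/9349 + 36265/((23*(21 + 7*(-5 + √2*(I*√3) + 3*(√2*(I*√3)))²)/3)) = -48054/9349 + 36265/((23*(21 + 7*(-5 + I*√6 + 3*(I*√6))²)/3)) = -48054/9349 + 36265/((23*(21 + 7*(-5 + I*√6 + 3*I*√6)²)/3)) = -48054/9349 + 36265/((23*(21 + 7*(-5 + 4*I*√6)²)/3)) = -48054/9349 + 36265/(161 + 161*(-5 + 4*I*√6)²/3)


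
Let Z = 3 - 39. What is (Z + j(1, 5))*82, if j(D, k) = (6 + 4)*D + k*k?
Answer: -82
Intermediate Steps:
j(D, k) = k² + 10*D (j(D, k) = 10*D + k² = k² + 10*D)
Z = -36
(Z + j(1, 5))*82 = (-36 + (5² + 10*1))*82 = (-36 + (25 + 10))*82 = (-36 + 35)*82 = -1*82 = -82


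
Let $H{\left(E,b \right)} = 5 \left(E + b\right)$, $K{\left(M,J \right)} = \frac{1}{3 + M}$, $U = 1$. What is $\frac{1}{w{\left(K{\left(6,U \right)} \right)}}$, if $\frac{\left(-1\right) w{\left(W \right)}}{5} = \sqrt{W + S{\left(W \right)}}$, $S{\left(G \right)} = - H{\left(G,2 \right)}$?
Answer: $\frac{3 i \sqrt{94}}{470} \approx 0.061885 i$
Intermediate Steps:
$H{\left(E,b \right)} = 5 E + 5 b$
$S{\left(G \right)} = -10 - 5 G$ ($S{\left(G \right)} = - (5 G + 5 \cdot 2) = - (5 G + 10) = - (10 + 5 G) = -10 - 5 G$)
$w{\left(W \right)} = - 5 \sqrt{-10 - 4 W}$ ($w{\left(W \right)} = - 5 \sqrt{W - \left(10 + 5 W\right)} = - 5 \sqrt{-10 - 4 W}$)
$\frac{1}{w{\left(K{\left(6,U \right)} \right)}} = \frac{1}{\left(-5\right) \sqrt{-10 - \frac{4}{3 + 6}}} = \frac{1}{\left(-5\right) \sqrt{-10 - \frac{4}{9}}} = \frac{1}{\left(-5\right) \sqrt{- \frac{94}{9}}} = \frac{1}{\left(-5\right) \frac{i \sqrt{94}}{3}} = \frac{1}{\left(- \frac{5}{3}\right) i \sqrt{94}} = \frac{3 i \sqrt{94}}{470}$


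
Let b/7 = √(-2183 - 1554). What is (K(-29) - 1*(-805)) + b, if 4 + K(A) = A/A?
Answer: 802 + 7*I*√3737 ≈ 802.0 + 427.92*I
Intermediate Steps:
K(A) = -3 (K(A) = -4 + A/A = -4 + 1 = -3)
b = 7*I*√3737 (b = 7*√(-2183 - 1554) = 7*√(-3737) = 7*(I*√3737) = 7*I*√3737 ≈ 427.92*I)
(K(-29) - 1*(-805)) + b = (-3 - 1*(-805)) + 7*I*√3737 = (-3 + 805) + 7*I*√3737 = 802 + 7*I*√3737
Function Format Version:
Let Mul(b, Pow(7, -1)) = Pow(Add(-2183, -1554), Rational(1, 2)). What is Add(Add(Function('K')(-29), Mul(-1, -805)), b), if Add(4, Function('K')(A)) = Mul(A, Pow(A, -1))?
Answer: Add(802, Mul(7, I, Pow(3737, Rational(1, 2)))) ≈ Add(802.00, Mul(427.92, I))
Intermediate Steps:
Function('K')(A) = -3 (Function('K')(A) = Add(-4, Mul(A, Pow(A, -1))) = Add(-4, 1) = -3)
b = Mul(7, I, Pow(3737, Rational(1, 2))) (b = Mul(7, Pow(Add(-2183, -1554), Rational(1, 2))) = Mul(7, Pow(-3737, Rational(1, 2))) = Mul(7, Mul(I, Pow(3737, Rational(1, 2)))) = Mul(7, I, Pow(3737, Rational(1, 2))) ≈ Mul(427.92, I))
Add(Add(Function('K')(-29), Mul(-1, -805)), b) = Add(Add(-3, Mul(-1, -805)), Mul(7, I, Pow(3737, Rational(1, 2)))) = Add(Add(-3, 805), Mul(7, I, Pow(3737, Rational(1, 2)))) = Add(802, Mul(7, I, Pow(3737, Rational(1, 2))))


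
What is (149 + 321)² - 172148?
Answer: 48752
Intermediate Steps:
(149 + 321)² - 172148 = 470² - 172148 = 220900 - 172148 = 48752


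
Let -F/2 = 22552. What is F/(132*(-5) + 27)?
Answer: 45104/633 ≈ 71.254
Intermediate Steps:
F = -45104 (F = -2*22552 = -45104)
F/(132*(-5) + 27) = -45104/(132*(-5) + 27) = -45104/(-660 + 27) = -45104/(-633) = -45104*(-1/633) = 45104/633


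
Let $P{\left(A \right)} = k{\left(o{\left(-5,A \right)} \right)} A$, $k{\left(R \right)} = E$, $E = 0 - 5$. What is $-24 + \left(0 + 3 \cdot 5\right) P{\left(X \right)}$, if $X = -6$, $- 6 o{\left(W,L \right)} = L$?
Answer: $426$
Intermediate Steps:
$E = -5$
$o{\left(W,L \right)} = - \frac{L}{6}$
$k{\left(R \right)} = -5$
$P{\left(A \right)} = - 5 A$
$-24 + \left(0 + 3 \cdot 5\right) P{\left(X \right)} = -24 + \left(0 + 3 \cdot 5\right) \left(\left(-5\right) \left(-6\right)\right) = -24 + \left(0 + 15\right) 30 = -24 + 15 \cdot 30 = -24 + 450 = 426$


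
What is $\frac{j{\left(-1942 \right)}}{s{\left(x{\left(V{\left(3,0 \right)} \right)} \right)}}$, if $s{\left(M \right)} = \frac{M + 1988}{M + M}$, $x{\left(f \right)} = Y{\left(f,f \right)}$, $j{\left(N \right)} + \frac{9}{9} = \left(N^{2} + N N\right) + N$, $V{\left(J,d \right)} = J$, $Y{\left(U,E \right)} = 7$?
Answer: $\frac{1005438}{19} \approx 52918.0$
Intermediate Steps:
$j{\left(N \right)} = -1 + N + 2 N^{2}$ ($j{\left(N \right)} = -1 + \left(\left(N^{2} + N N\right) + N\right) = -1 + \left(\left(N^{2} + N^{2}\right) + N\right) = -1 + \left(2 N^{2} + N\right) = -1 + \left(N + 2 N^{2}\right) = -1 + N + 2 N^{2}$)
$x{\left(f \right)} = 7$
$s{\left(M \right)} = \frac{1988 + M}{2 M}$
$\frac{j{\left(-1942 \right)}}{s{\left(x{\left(V{\left(3,0 \right)} \right)} \right)}} = \frac{-1 - 1942 + 2 \left(-1942\right)^{2}}{\frac{1}{2} \cdot \frac{1}{7} \left(1988 + 7\right)} = \frac{-1 - 1942 + 2 \cdot 3771364}{\frac{1}{2} \cdot \frac{1}{7} \cdot 1995} = \frac{-1 - 1942 + 7542728}{\frac{285}{2}} = 7540785 \cdot \frac{2}{285} = \frac{1005438}{19}$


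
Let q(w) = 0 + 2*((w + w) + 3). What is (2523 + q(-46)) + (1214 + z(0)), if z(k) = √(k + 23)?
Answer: 3559 + √23 ≈ 3563.8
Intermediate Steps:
q(w) = 6 + 4*w (q(w) = 0 + 2*(2*w + 3) = 0 + 2*(3 + 2*w) = 0 + (6 + 4*w) = 6 + 4*w)
z(k) = √(23 + k)
(2523 + q(-46)) + (1214 + z(0)) = (2523 + (6 + 4*(-46))) + (1214 + √(23 + 0)) = (2523 + (6 - 184)) + (1214 + √23) = (2523 - 178) + (1214 + √23) = 2345 + (1214 + √23) = 3559 + √23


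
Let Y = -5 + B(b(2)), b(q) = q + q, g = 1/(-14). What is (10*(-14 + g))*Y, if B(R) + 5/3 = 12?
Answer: -15760/21 ≈ -750.48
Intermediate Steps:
g = -1/14 ≈ -0.071429
b(q) = 2*q
B(R) = 31/3 (B(R) = -5/3 + 12 = 31/3)
Y = 16/3 (Y = -5 + 31/3 = 16/3 ≈ 5.3333)
(10*(-14 + g))*Y = (10*(-14 - 1/14))*(16/3) = (10*(-197/14))*(16/3) = -985/7*16/3 = -15760/21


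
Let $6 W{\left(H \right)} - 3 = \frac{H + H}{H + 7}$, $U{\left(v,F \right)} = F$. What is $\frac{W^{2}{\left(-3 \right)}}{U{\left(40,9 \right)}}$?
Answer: $\frac{1}{144} \approx 0.0069444$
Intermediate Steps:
$W{\left(H \right)} = \frac{1}{2} + \frac{H}{3 \left(7 + H\right)}$ ($W{\left(H \right)} = \frac{1}{2} + \frac{\left(H + H\right) \frac{1}{H + 7}}{6} = \frac{1}{2} + \frac{2 H \frac{1}{7 + H}}{6} = \frac{1}{2} + \frac{H}{3 \left(7 + H\right)}$)
$\frac{W^{2}{\left(-3 \right)}}{U{\left(40,9 \right)}} = \frac{\left(\frac{21 + 5 \left(-3\right)}{6 \left(7 - 3\right)}\right)^{2}}{9} = \left(\frac{21 - 15}{6 \cdot 4}\right)^{2} \cdot \frac{1}{9} = \left(\frac{1}{6} \cdot \frac{1}{4} \cdot 6\right)^{2} \cdot \frac{1}{9} = \left(\frac{1}{4}\right)^{2} \cdot \frac{1}{9} = \frac{1}{16} \cdot \frac{1}{9} = \frac{1}{144}$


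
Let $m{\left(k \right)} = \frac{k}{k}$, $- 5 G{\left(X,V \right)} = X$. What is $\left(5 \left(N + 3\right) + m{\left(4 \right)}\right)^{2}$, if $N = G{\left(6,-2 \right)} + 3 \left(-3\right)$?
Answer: $1225$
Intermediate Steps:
$G{\left(X,V \right)} = - \frac{X}{5}$
$m{\left(k \right)} = 1$
$N = - \frac{51}{5}$ ($N = \left(- \frac{1}{5}\right) 6 + 3 \left(-3\right) = - \frac{6}{5} - 9 = - \frac{51}{5} \approx -10.2$)
$\left(5 \left(N + 3\right) + m{\left(4 \right)}\right)^{2} = \left(5 \left(- \frac{51}{5} + 3\right) + 1\right)^{2} = \left(5 \left(- \frac{36}{5}\right) + 1\right)^{2} = \left(-36 + 1\right)^{2} = \left(-35\right)^{2} = 1225$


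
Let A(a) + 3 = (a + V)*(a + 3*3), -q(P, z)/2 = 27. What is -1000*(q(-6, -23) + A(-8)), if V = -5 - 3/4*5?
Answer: 73750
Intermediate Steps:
q(P, z) = -54 (q(P, z) = -2*27 = -54)
V = -35/4 (V = -5 - 3*¼*5 = -5 - ¾*5 = -5 - 15/4 = -35/4 ≈ -8.7500)
A(a) = -3 + (9 + a)*(-35/4 + a) (A(a) = -3 + (a - 35/4)*(a + 3*3) = -3 + (-35/4 + a)*(a + 9) = -3 + (-35/4 + a)*(9 + a) = -3 + (9 + a)*(-35/4 + a))
-1000*(q(-6, -23) + A(-8)) = -1000*(-54 + (-327/4 + (-8)² + (¼)*(-8))) = -1000*(-54 + (-327/4 + 64 - 2)) = -1000*(-54 - 79/4) = -1000*(-295/4) = 73750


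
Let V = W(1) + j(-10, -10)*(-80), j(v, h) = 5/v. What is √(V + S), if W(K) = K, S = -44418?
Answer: I*√44377 ≈ 210.66*I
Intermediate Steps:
V = 41 (V = 1 + (5/(-10))*(-80) = 1 + (5*(-⅒))*(-80) = 1 - ½*(-80) = 1 + 40 = 41)
√(V + S) = √(41 - 44418) = √(-44377) = I*√44377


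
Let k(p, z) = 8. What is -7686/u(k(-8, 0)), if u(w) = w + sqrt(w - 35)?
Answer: -8784/13 + 3294*I*sqrt(3)/13 ≈ -675.69 + 438.88*I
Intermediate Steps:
u(w) = w + sqrt(-35 + w)
-7686/u(k(-8, 0)) = -7686/(8 + sqrt(-35 + 8)) = -7686/(8 + sqrt(-27)) = -7686/(8 + 3*I*sqrt(3))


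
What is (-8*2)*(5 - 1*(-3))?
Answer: -128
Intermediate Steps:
(-8*2)*(5 - 1*(-3)) = (-2*8)*(5 + 3) = -16*8 = -128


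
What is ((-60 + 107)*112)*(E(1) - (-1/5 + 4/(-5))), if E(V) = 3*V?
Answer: 21056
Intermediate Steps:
((-60 + 107)*112)*(E(1) - (-1/5 + 4/(-5))) = ((-60 + 107)*112)*(3*1 - (-1/5 + 4/(-5))) = (47*112)*(3 - (-1*⅕ + 4*(-⅕))) = 5264*(3 - (-⅕ - ⅘)) = 5264*(3 - 1*(-1)) = 5264*(3 + 1) = 5264*4 = 21056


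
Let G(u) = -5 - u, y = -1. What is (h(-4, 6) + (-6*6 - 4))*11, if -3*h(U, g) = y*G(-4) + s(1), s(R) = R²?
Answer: -1342/3 ≈ -447.33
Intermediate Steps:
h(U, g) = -⅔ (h(U, g) = -(-(-5 - 1*(-4)) + 1²)/3 = -(-(-5 + 4) + 1)/3 = -(-1*(-1) + 1)/3 = -(1 + 1)/3 = -⅓*2 = -⅔)
(h(-4, 6) + (-6*6 - 4))*11 = (-⅔ + (-6*6 - 4))*11 = (-⅔ + (-36 - 4))*11 = (-⅔ - 40)*11 = -122/3*11 = -1342/3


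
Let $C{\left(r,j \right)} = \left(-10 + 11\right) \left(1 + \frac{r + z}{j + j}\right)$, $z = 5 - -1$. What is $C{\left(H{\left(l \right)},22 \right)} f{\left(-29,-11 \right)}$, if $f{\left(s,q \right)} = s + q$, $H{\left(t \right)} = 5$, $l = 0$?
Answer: $-50$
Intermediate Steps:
$z = 6$ ($z = 5 + 1 = 6$)
$f{\left(s,q \right)} = q + s$
$C{\left(r,j \right)} = 1 + \frac{6 + r}{2 j}$ ($C{\left(r,j \right)} = \left(-10 + 11\right) \left(1 + \frac{r + 6}{j + j}\right) = 1 \left(1 + \frac{6 + r}{2 j}\right) = 1 + \frac{6 + r}{2 j}$)
$C{\left(H{\left(l \right)},22 \right)} f{\left(-29,-11 \right)} = \frac{3 + 22 + \frac{1}{2} \cdot 5}{22} \left(-11 - 29\right) = \frac{3 + 22 + \frac{5}{2}}{22} \left(-40\right) = \frac{1}{22} \cdot \frac{55}{2} \left(-40\right) = \frac{5}{4} \left(-40\right) = -50$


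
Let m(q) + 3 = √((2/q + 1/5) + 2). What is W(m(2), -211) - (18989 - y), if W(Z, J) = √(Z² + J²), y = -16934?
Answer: -35923 + √(1113330 - 120*√5)/5 ≈ -35712.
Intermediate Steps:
m(q) = -3 + √(11/5 + 2/q) (m(q) = -3 + √((2/q + 1/5) + 2) = -3 + √((2/q + 1*(⅕)) + 2) = -3 + √((2/q + ⅕) + 2) = -3 + √((⅕ + 2/q) + 2) = -3 + √(11/5 + 2/q))
W(Z, J) = √(J² + Z²)
W(m(2), -211) - (18989 - y) = √((-211)² + (-3 + √(55 + 50/2)/5)²) - (18989 - 1*(-16934)) = √(44521 + (-3 + √(55 + 50*(½))/5)²) - (18989 + 16934) = √(44521 + (-3 + √(55 + 25)/5)²) - 1*35923 = √(44521 + (-3 + √80/5)²) - 35923 = √(44521 + (-3 + (4*√5)/5)²) - 35923 = √(44521 + (-3 + 4*√5/5)²) - 35923 = -35923 + √(44521 + (-3 + 4*√5/5)²)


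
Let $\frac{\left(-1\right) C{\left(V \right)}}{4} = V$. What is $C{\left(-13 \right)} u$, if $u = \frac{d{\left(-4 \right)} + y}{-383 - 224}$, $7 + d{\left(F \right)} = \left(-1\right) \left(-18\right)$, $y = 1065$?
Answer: $- \frac{55952}{607} \approx -92.178$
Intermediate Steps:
$C{\left(V \right)} = - 4 V$
$d{\left(F \right)} = 11$ ($d{\left(F \right)} = -7 - -18 = -7 + 18 = 11$)
$u = - \frac{1076}{607}$ ($u = \frac{11 + 1065}{-383 - 224} = \frac{1076}{-607} = 1076 \left(- \frac{1}{607}\right) = - \frac{1076}{607} \approx -1.7727$)
$C{\left(-13 \right)} u = \left(-4\right) \left(-13\right) \left(- \frac{1076}{607}\right) = 52 \left(- \frac{1076}{607}\right) = - \frac{55952}{607}$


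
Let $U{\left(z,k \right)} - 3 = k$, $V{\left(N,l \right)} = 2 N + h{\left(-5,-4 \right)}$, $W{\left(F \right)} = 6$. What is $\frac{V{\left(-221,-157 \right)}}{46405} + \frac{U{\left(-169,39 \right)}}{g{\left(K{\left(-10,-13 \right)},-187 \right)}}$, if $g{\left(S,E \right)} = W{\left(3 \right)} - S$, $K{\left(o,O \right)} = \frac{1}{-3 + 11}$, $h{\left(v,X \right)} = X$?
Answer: $\frac{15571118}{2181035} \approx 7.1393$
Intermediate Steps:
$K{\left(o,O \right)} = \frac{1}{8}$
$V{\left(N,l \right)} = -4 + 2 N$ ($V{\left(N,l \right)} = 2 N - 4 = -4 + 2 N$)
$U{\left(z,k \right)} = 3 + k$
$g{\left(S,E \right)} = 6 - S$
$\frac{V{\left(-221,-157 \right)}}{46405} + \frac{U{\left(-169,39 \right)}}{g{\left(K{\left(-10,-13 \right)},-187 \right)}} = \frac{-4 + 2 \left(-221\right)}{46405} + \frac{3 + 39}{6 - \frac{1}{8}} = \left(-4 - 442\right) \frac{1}{46405} + \frac{42}{6 - \frac{1}{8}} = \left(-446\right) \frac{1}{46405} + \frac{42}{\frac{47}{8}} = - \frac{446}{46405} + 42 \cdot \frac{8}{47} = - \frac{446}{46405} + \frac{336}{47} = \frac{15571118}{2181035}$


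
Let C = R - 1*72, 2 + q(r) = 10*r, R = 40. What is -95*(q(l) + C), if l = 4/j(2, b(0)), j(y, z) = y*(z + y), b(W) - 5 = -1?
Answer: 8740/3 ≈ 2913.3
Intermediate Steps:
b(W) = 4 (b(W) = 5 - 1 = 4)
j(y, z) = y*(y + z)
l = 1/3 (l = 4/((2*(2 + 4))) = 4/((2*6)) = 4/12 = 4*(1/12) = 1/3 ≈ 0.33333)
q(r) = -2 + 10*r
C = -32 (C = 40 - 1*72 = 40 - 72 = -32)
-95*(q(l) + C) = -95*((-2 + 10*(1/3)) - 32) = -95*((-2 + 10/3) - 32) = -95*(4/3 - 32) = -95*(-92/3) = 8740/3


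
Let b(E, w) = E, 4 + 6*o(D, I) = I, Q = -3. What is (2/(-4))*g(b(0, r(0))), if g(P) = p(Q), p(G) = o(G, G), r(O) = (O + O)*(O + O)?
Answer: 7/12 ≈ 0.58333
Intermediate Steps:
r(O) = 4*O² (r(O) = (2*O)*(2*O) = 4*O²)
o(D, I) = -⅔ + I/6
p(G) = -⅔ + G/6
g(P) = -7/6 (g(P) = -⅔ + (⅙)*(-3) = -⅔ - ½ = -7/6)
(2/(-4))*g(b(0, r(0))) = (2/(-4))*(-7/6) = (2*(-¼))*(-7/6) = -½*(-7/6) = 7/12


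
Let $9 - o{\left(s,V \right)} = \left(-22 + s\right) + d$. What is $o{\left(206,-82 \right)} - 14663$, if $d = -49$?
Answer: $-14789$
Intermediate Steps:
$o{\left(s,V \right)} = 80 - s$ ($o{\left(s,V \right)} = 9 - \left(\left(-22 + s\right) - 49\right) = 9 - \left(-71 + s\right) = 80 - s$)
$o{\left(206,-82 \right)} - 14663 = \left(80 - 206\right) - 14663 = -126 - 14663 = -14789$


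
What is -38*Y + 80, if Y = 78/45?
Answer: 212/15 ≈ 14.133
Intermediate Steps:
Y = 26/15 (Y = 78*(1/45) = 26/15 ≈ 1.7333)
-38*Y + 80 = -38*26/15 + 80 = -988/15 + 80 = 212/15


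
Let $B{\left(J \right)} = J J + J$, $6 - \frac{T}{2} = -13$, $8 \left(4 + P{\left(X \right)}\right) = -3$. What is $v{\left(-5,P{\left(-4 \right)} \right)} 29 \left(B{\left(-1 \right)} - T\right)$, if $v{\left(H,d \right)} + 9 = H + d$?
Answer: $\frac{80997}{4} \approx 20249.0$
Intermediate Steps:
$P{\left(X \right)} = - \frac{35}{8}$ ($P{\left(X \right)} = -4 + \frac{1}{8} \left(-3\right) = -4 - \frac{3}{8} = - \frac{35}{8}$)
$v{\left(H,d \right)} = -9 + H + d$ ($v{\left(H,d \right)} = -9 + \left(H + d\right) = -9 + H + d$)
$T = 38$ ($T = 12 - -26 = 12 + 26 = 38$)
$B{\left(J \right)} = J + J^{2}$ ($B{\left(J \right)} = J^{2} + J = J + J^{2}$)
$v{\left(-5,P{\left(-4 \right)} \right)} 29 \left(B{\left(-1 \right)} - T\right) = \left(-9 - 5 - \frac{35}{8}\right) 29 \left(- (1 - 1) - 38\right) = \left(- \frac{147}{8}\right) 29 \left(\left(-1\right) 0 - 38\right) = - \frac{4263 \left(0 - 38\right)}{8} = \left(- \frac{4263}{8}\right) \left(-38\right) = \frac{80997}{4}$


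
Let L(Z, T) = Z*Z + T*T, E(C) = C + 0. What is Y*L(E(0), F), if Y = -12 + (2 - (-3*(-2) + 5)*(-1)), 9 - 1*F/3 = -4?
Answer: 1521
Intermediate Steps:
E(C) = C
F = 39 (F = 27 - 3*(-4) = 27 + 12 = 39)
Y = 1 (Y = -12 + (2 - (6 + 5)*(-1)) = -12 + (2 - 11*(-1)) = -12 + (2 - 1*(-11)) = -12 + (2 + 11) = -12 + 13 = 1)
L(Z, T) = T² + Z² (L(Z, T) = Z² + T² = T² + Z²)
Y*L(E(0), F) = 1*(39² + 0²) = 1*(1521 + 0) = 1*1521 = 1521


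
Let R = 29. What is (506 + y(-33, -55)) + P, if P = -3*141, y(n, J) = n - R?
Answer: 21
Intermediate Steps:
y(n, J) = -29 + n (y(n, J) = n - 1*29 = n - 29 = -29 + n)
P = -423
(506 + y(-33, -55)) + P = (506 + (-29 - 33)) - 423 = (506 - 62) - 423 = 444 - 423 = 21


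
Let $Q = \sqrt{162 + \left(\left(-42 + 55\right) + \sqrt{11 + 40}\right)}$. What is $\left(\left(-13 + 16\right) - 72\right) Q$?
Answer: $- 69 \sqrt{175 + \sqrt{51}} \approx -931.22$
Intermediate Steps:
$Q = \sqrt{175 + \sqrt{51}}$ ($Q = \sqrt{162 + \left(13 + \sqrt{51}\right)} = \sqrt{175 + \sqrt{51}} \approx 13.496$)
$\left(\left(-13 + 16\right) - 72\right) Q = \left(\left(-13 + 16\right) - 72\right) \sqrt{175 + \sqrt{51}} = \left(3 - 72\right) \sqrt{175 + \sqrt{51}} = - 69 \sqrt{175 + \sqrt{51}}$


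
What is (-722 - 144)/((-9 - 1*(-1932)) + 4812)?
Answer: -866/6735 ≈ -0.12858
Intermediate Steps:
(-722 - 144)/((-9 - 1*(-1932)) + 4812) = -866/((-9 + 1932) + 4812) = -866/(1923 + 4812) = -866/6735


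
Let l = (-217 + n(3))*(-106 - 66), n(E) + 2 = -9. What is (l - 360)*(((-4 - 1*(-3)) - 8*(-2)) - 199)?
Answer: -7149504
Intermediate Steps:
n(E) = -11 (n(E) = -2 - 9 = -11)
l = 39216 (l = (-217 - 11)*(-106 - 66) = -228*(-172) = 39216)
(l - 360)*(((-4 - 1*(-3)) - 8*(-2)) - 199) = (39216 - 360)*(((-4 - 1*(-3)) - 8*(-2)) - 199) = 38856*(((-4 + 3) + 16) - 199) = 38856*((-1 + 16) - 199) = 38856*(15 - 199) = 38856*(-184) = -7149504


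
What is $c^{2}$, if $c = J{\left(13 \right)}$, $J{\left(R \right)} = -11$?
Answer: $121$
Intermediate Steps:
$c = -11$
$c^{2} = \left(-11\right)^{2} = 121$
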